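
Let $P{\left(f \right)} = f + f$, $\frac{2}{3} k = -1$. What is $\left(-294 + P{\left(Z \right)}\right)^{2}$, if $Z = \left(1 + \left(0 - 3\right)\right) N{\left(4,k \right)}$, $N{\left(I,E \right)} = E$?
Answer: $82944$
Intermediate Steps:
$k = - \frac{3}{2}$ ($k = \frac{3}{2} \left(-1\right) = - \frac{3}{2} \approx -1.5$)
$Z = 3$ ($Z = \left(1 + \left(0 - 3\right)\right) \left(- \frac{3}{2}\right) = \left(1 - 3\right) \left(- \frac{3}{2}\right) = \left(-2\right) \left(- \frac{3}{2}\right) = 3$)
$P{\left(f \right)} = 2 f$
$\left(-294 + P{\left(Z \right)}\right)^{2} = \left(-294 + 2 \cdot 3\right)^{2} = \left(-294 + 6\right)^{2} = \left(-288\right)^{2} = 82944$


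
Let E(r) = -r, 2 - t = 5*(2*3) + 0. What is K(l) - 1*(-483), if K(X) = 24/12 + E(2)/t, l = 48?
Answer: 6791/14 ≈ 485.07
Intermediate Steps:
t = -28 (t = 2 - (5*(2*3) + 0) = 2 - (5*6 + 0) = 2 - (30 + 0) = 2 - 1*30 = 2 - 30 = -28)
K(X) = 29/14 (K(X) = 24/12 - 1*2/(-28) = 24*(1/12) - 2*(-1/28) = 2 + 1/14 = 29/14)
K(l) - 1*(-483) = 29/14 - 1*(-483) = 29/14 + 483 = 6791/14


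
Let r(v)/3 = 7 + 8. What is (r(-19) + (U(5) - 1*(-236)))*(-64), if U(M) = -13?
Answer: -17152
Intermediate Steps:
r(v) = 45 (r(v) = 3*(7 + 8) = 3*15 = 45)
(r(-19) + (U(5) - 1*(-236)))*(-64) = (45 + (-13 - 1*(-236)))*(-64) = (45 + (-13 + 236))*(-64) = (45 + 223)*(-64) = 268*(-64) = -17152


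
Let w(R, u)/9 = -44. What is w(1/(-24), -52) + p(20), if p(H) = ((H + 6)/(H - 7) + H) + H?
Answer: -354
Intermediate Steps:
w(R, u) = -396 (w(R, u) = 9*(-44) = -396)
p(H) = 2*H + (6 + H)/(-7 + H) (p(H) = ((6 + H)/(-7 + H) + H) + H = (H + (6 + H)/(-7 + H)) + H = 2*H + (6 + H)/(-7 + H))
w(1/(-24), -52) + p(20) = -396 + (6 - 13*20 + 2*20**2)/(-7 + 20) = -396 + (6 - 260 + 2*400)/13 = -396 + (6 - 260 + 800)/13 = -396 + (1/13)*546 = -396 + 42 = -354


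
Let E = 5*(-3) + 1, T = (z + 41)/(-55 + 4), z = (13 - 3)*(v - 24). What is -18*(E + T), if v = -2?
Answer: 2970/17 ≈ 174.71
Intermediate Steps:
z = -260 (z = (13 - 3)*(-2 - 24) = 10*(-26) = -260)
T = 73/17 (T = (-260 + 41)/(-55 + 4) = -219/(-51) = -219*(-1/51) = 73/17 ≈ 4.2941)
E = -14 (E = -15 + 1 = -14)
-18*(E + T) = -18*(-14 + 73/17) = -18*(-165/17) = 2970/17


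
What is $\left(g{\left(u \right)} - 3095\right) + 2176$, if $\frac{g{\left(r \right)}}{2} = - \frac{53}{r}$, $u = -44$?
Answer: $- \frac{20165}{22} \approx -916.59$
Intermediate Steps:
$g{\left(r \right)} = - \frac{106}{r}$ ($g{\left(r \right)} = 2 \left(- \frac{53}{r}\right) = - \frac{106}{r}$)
$\left(g{\left(u \right)} - 3095\right) + 2176 = \left(- \frac{106}{-44} - 3095\right) + 2176 = \left(\left(-106\right) \left(- \frac{1}{44}\right) - 3095\right) + 2176 = \left(\frac{53}{22} - 3095\right) + 2176 = - \frac{68037}{22} + 2176 = - \frac{20165}{22}$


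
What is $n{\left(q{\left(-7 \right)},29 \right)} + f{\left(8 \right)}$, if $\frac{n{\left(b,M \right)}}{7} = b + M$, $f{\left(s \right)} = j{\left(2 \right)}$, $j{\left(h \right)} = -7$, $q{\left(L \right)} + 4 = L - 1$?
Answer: $112$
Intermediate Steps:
$q{\left(L \right)} = -5 + L$ ($q{\left(L \right)} = -4 + \left(L - 1\right) = -4 + \left(-1 + L\right) = -5 + L$)
$f{\left(s \right)} = -7$
$n{\left(b,M \right)} = 7 M + 7 b$ ($n{\left(b,M \right)} = 7 \left(b + M\right) = 7 \left(M + b\right) = 7 M + 7 b$)
$n{\left(q{\left(-7 \right)},29 \right)} + f{\left(8 \right)} = \left(7 \cdot 29 + 7 \left(-5 - 7\right)\right) - 7 = \left(203 + 7 \left(-12\right)\right) - 7 = \left(203 - 84\right) - 7 = 119 - 7 = 112$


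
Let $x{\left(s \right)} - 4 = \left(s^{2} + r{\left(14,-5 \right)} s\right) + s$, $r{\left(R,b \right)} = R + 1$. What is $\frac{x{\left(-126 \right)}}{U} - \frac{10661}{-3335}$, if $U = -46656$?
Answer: $\frac{56395397}{19449720} \approx 2.8995$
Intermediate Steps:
$r{\left(R,b \right)} = 1 + R$
$x{\left(s \right)} = 4 + s^{2} + 16 s$ ($x{\left(s \right)} = 4 + \left(\left(s^{2} + \left(1 + 14\right) s\right) + s\right) = 4 + \left(\left(s^{2} + 15 s\right) + s\right) = 4 + \left(s^{2} + 16 s\right) = 4 + s^{2} + 16 s$)
$\frac{x{\left(-126 \right)}}{U} - \frac{10661}{-3335} = \frac{4 + \left(-126\right)^{2} + 16 \left(-126\right)}{-46656} - \frac{10661}{-3335} = \left(4 + 15876 - 2016\right) \left(- \frac{1}{46656}\right) - - \frac{10661}{3335} = 13864 \left(- \frac{1}{46656}\right) + \frac{10661}{3335} = - \frac{1733}{5832} + \frac{10661}{3335} = \frac{56395397}{19449720}$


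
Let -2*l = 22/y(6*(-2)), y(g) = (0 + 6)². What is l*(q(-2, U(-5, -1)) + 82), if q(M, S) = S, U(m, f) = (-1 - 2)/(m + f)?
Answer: -605/24 ≈ -25.208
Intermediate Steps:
y(g) = 36 (y(g) = 6² = 36)
U(m, f) = -3/(f + m)
l = -11/36 ≈ -0.30556
l*(q(-2, U(-5, -1)) + 82) = -11*(-3/(-1 - 5) + 82)/36 = -11*(-3/(-6) + 82)/36 = -11*(-3*(-⅙) + 82)/36 = -11*(½ + 82)/36 = -11/36*165/2 = -605/24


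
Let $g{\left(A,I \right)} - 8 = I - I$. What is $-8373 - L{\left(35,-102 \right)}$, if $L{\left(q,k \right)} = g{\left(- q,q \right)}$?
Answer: $-8381$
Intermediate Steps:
$g{\left(A,I \right)} = 8$ ($g{\left(A,I \right)} = 8 + \left(I - I\right) = 8 + 0 = 8$)
$L{\left(q,k \right)} = 8$
$-8373 - L{\left(35,-102 \right)} = -8373 - 8 = -8381$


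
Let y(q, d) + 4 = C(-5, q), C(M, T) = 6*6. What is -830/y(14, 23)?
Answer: -415/16 ≈ -25.938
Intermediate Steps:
C(M, T) = 36
y(q, d) = 32 (y(q, d) = -4 + 36 = 32)
-830/y(14, 23) = -830/32 = -830*1/32 = -415/16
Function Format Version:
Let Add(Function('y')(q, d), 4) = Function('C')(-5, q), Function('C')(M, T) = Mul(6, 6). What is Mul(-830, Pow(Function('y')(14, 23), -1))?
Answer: Rational(-415, 16) ≈ -25.938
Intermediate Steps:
Function('C')(M, T) = 36
Function('y')(q, d) = 32 (Function('y')(q, d) = Add(-4, 36) = 32)
Mul(-830, Pow(Function('y')(14, 23), -1)) = Mul(-830, Pow(32, -1)) = Mul(-830, Rational(1, 32)) = Rational(-415, 16)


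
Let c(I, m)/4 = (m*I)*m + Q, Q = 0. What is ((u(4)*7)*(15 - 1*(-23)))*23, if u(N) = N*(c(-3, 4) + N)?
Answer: -4600736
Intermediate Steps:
c(I, m) = 4*I*m² (c(I, m) = 4*((m*I)*m + 0) = 4*((I*m)*m + 0) = 4*(I*m² + 0) = 4*(I*m²) = 4*I*m²)
u(N) = N*(-192 + N) (u(N) = N*(4*(-3)*4² + N) = N*(4*(-3)*16 + N) = N*(-192 + N))
((u(4)*7)*(15 - 1*(-23)))*23 = (((4*(-192 + 4))*7)*(15 - 1*(-23)))*23 = (((4*(-188))*7)*(15 + 23))*23 = (-752*7*38)*23 = -5264*38*23 = -200032*23 = -4600736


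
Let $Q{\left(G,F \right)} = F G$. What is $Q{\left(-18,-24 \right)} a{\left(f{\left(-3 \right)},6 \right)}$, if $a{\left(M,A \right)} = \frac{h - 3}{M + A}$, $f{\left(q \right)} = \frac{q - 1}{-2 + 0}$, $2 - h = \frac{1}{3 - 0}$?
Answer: $-72$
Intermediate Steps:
$h = \frac{5}{3}$ ($h = 2 - \frac{1}{3 - 0} = 2 - \frac{1}{3 + 0} = 2 - \frac{1}{3} = \frac{5}{3} \approx 1.6667$)
$f{\left(q \right)} = \frac{1}{2} - \frac{q}{2}$ ($f{\left(q \right)} = \frac{-1 + q}{-2} = \left(-1 + q\right) \left(- \frac{1}{2}\right) = \frac{1}{2} - \frac{q}{2}$)
$a{\left(M,A \right)} = - \frac{4}{3 \left(A + M\right)}$ ($a{\left(M,A \right)} = \frac{\frac{5}{3} - 3}{M + A} = - \frac{4}{3 \left(A + M\right)}$)
$Q{\left(-18,-24 \right)} a{\left(f{\left(-3 \right)},6 \right)} = \left(-24\right) \left(-18\right) \left(- \frac{4}{3 \cdot 6 + 3 \left(\frac{1}{2} - - \frac{3}{2}\right)}\right) = 432 \left(- \frac{4}{18 + 3 \left(\frac{1}{2} + \frac{3}{2}\right)}\right) = 432 \left(- \frac{4}{18 + 3 \cdot 2}\right) = 432 \left(- \frac{4}{18 + 6}\right) = 432 \left(- \frac{4}{24}\right) = 432 \left(\left(-4\right) \frac{1}{24}\right) = 432 \left(- \frac{1}{6}\right) = -72$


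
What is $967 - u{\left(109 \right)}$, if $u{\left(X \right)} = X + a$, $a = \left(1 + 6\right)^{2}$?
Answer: $809$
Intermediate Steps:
$a = 49$ ($a = 7^{2} = 49$)
$u{\left(X \right)} = 49 + X$ ($u{\left(X \right)} = X + 49 = 49 + X$)
$967 - u{\left(109 \right)} = 967 - \left(49 + 109\right) = 967 - 158 = 809$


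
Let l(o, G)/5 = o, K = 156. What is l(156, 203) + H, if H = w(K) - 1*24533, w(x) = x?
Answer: -23597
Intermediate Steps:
l(o, G) = 5*o
H = -24377 (H = 156 - 1*24533 = 156 - 24533 = -24377)
l(156, 203) + H = 5*156 - 24377 = 780 - 24377 = -23597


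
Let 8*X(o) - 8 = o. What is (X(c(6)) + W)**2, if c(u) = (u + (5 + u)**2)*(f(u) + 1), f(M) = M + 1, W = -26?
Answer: 10404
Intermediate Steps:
f(M) = 1 + M
c(u) = (2 + u)*(u + (5 + u)**2) (c(u) = (u + (5 + u)**2)*((1 + u) + 1) = (u + (5 + u)**2)*(2 + u) = (2 + u)*(u + (5 + u)**2))
X(o) = 1 + o/8
(X(c(6)) + W)**2 = ((1 + (50 + 6**3 + 13*6**2 + 47*6)/8) - 26)**2 = ((1 + (50 + 216 + 13*36 + 282)/8) - 26)**2 = ((1 + (50 + 216 + 468 + 282)/8) - 26)**2 = ((1 + (1/8)*1016) - 26)**2 = ((1 + 127) - 26)**2 = (128 - 26)**2 = 102**2 = 10404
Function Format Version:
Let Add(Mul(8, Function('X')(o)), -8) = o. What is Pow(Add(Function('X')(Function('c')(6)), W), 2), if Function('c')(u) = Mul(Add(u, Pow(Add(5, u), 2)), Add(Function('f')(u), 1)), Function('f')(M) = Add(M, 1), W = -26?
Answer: 10404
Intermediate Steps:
Function('f')(M) = Add(1, M)
Function('c')(u) = Mul(Add(2, u), Add(u, Pow(Add(5, u), 2))) (Function('c')(u) = Mul(Add(u, Pow(Add(5, u), 2)), Add(Add(1, u), 1)) = Mul(Add(u, Pow(Add(5, u), 2)), Add(2, u)) = Mul(Add(2, u), Add(u, Pow(Add(5, u), 2))))
Function('X')(o) = Add(1, Mul(Rational(1, 8), o))
Pow(Add(Function('X')(Function('c')(6)), W), 2) = Pow(Add(Add(1, Mul(Rational(1, 8), Add(50, Pow(6, 3), Mul(13, Pow(6, 2)), Mul(47, 6)))), -26), 2) = Pow(Add(Add(1, Mul(Rational(1, 8), Add(50, 216, Mul(13, 36), 282))), -26), 2) = Pow(Add(Add(1, Mul(Rational(1, 8), Add(50, 216, 468, 282))), -26), 2) = Pow(Add(Add(1, Mul(Rational(1, 8), 1016)), -26), 2) = Pow(Add(Add(1, 127), -26), 2) = Pow(Add(128, -26), 2) = Pow(102, 2) = 10404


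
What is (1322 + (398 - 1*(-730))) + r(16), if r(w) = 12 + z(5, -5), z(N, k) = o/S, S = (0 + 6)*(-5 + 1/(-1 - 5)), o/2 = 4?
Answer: 76314/31 ≈ 2461.7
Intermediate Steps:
o = 8 (o = 2*4 = 8)
S = -31 (S = 6*(-5 + 1/(-6)) = 6*(-5 - ⅙) = 6*(-31/6) = -31)
z(N, k) = -8/31 (z(N, k) = 8/(-31) = 8*(-1/31) = -8/31)
r(w) = 364/31 (r(w) = 12 - 8/31 = 364/31)
(1322 + (398 - 1*(-730))) + r(16) = (1322 + (398 - 1*(-730))) + 364/31 = (1322 + (398 + 730)) + 364/31 = (1322 + 1128) + 364/31 = 2450 + 364/31 = 76314/31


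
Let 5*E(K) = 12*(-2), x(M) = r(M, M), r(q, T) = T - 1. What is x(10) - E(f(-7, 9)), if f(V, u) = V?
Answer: 69/5 ≈ 13.800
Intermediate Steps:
r(q, T) = -1 + T
x(M) = -1 + M
E(K) = -24/5 (E(K) = (12*(-2))/5 = (1/5)*(-24) = -24/5)
x(10) - E(f(-7, 9)) = (-1 + 10) - 1*(-24/5) = 9 + 24/5 = 69/5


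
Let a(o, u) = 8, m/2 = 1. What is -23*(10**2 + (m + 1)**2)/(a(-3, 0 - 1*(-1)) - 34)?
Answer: 2507/26 ≈ 96.423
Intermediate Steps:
m = 2 (m = 2*1 = 2)
-23*(10**2 + (m + 1)**2)/(a(-3, 0 - 1*(-1)) - 34) = -23*(10**2 + (2 + 1)**2)/(8 - 34) = -23*(100 + 3**2)/(-26) = -23*(100 + 9)*(-1)/26 = -2507*(-1)/26 = -23*(-109/26) = 2507/26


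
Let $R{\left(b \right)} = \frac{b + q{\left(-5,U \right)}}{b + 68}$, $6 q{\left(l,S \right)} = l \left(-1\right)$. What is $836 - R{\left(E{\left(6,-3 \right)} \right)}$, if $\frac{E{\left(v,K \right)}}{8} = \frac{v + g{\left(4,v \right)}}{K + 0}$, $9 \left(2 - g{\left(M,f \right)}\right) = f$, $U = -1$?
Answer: $\frac{729329}{872} \approx 836.39$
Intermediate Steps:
$q{\left(l,S \right)} = - \frac{l}{6}$ ($q{\left(l,S \right)} = \frac{l \left(-1\right)}{6} = \frac{\left(-1\right) l}{6} = - \frac{l}{6}$)
$g{\left(M,f \right)} = 2 - \frac{f}{9}$
$E{\left(v,K \right)} = \frac{8 \left(2 + \frac{8 v}{9}\right)}{K}$ ($E{\left(v,K \right)} = 8 \frac{v - \left(-2 + \frac{v}{9}\right)}{K + 0} = 8 \frac{2 + \frac{8 v}{9}}{K} = \frac{8 \left(2 + \frac{8 v}{9}\right)}{K}$)
$R{\left(b \right)} = \frac{\frac{5}{6} + b}{68 + b}$ ($R{\left(b \right)} = \frac{b - - \frac{5}{6}}{b + 68} = \frac{b + \frac{5}{6}}{68 + b} = \frac{\frac{5}{6} + b}{68 + b}$)
$836 - R{\left(E{\left(6,-3 \right)} \right)} = 836 - \frac{\frac{5}{6} + \frac{16 \left(9 + 4 \cdot 6\right)}{9 \left(-3\right)}}{68 + \frac{16 \left(9 + 4 \cdot 6\right)}{9 \left(-3\right)}} = 836 - \frac{\frac{5}{6} + \frac{16}{9} \left(- \frac{1}{3}\right) \left(9 + 24\right)}{68 + \frac{16}{9} \left(- \frac{1}{3}\right) \left(9 + 24\right)} = 836 - \frac{\frac{5}{6} + \frac{16}{9} \left(- \frac{1}{3}\right) 33}{68 + \frac{16}{9} \left(- \frac{1}{3}\right) 33} = 836 - \frac{\frac{5}{6} - \frac{176}{9}}{68 - \frac{176}{9}} = 836 - \frac{1}{\frac{436}{9}} \left(- \frac{337}{18}\right) = 836 - \frac{9}{436} \left(- \frac{337}{18}\right) = 836 - - \frac{337}{872} = 836 + \frac{337}{872} = \frac{729329}{872}$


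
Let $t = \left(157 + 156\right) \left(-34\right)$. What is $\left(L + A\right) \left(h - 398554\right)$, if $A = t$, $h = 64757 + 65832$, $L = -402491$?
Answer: $110705184345$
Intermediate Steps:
$h = 130589$
$t = -10642$ ($t = 313 \left(-34\right) = -10642$)
$A = -10642$
$\left(L + A\right) \left(h - 398554\right) = \left(-402491 - 10642\right) \left(130589 - 398554\right) = \left(-413133\right) \left(-267965\right) = 110705184345$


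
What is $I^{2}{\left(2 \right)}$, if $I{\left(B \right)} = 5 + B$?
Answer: $49$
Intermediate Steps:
$I^{2}{\left(2 \right)} = \left(5 + 2\right)^{2} = 7^{2} = 49$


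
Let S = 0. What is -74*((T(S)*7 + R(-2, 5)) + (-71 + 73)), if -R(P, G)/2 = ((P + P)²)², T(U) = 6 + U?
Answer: 34632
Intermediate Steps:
R(P, G) = -32*P⁴ (R(P, G) = -2*(P + P)⁴ = -2*16*P⁴ = -32*P⁴)
-74*((T(S)*7 + R(-2, 5)) + (-71 + 73)) = -74*(((6 + 0)*7 - 32*(-2)⁴) + (-71 + 73)) = -74*((6*7 - 32*16) + 2) = -74*((42 - 512) + 2) = -74*(-470 + 2) = -74*(-468) = 34632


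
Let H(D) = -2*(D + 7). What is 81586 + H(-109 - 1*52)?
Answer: 81894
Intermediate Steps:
H(D) = -14 - 2*D (H(D) = -2*(7 + D) = -14 - 2*D)
81586 + H(-109 - 1*52) = 81586 + (-14 - 2*(-109 - 1*52)) = 81586 + (-14 - 2*(-109 - 52)) = 81586 + (-14 - 2*(-161)) = 81586 + (-14 + 322) = 81586 + 308 = 81894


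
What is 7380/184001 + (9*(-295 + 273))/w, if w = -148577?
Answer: 102993678/2485301507 ≈ 0.041441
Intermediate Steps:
7380/184001 + (9*(-295 + 273))/w = 7380/184001 + (9*(-295 + 273))/(-148577) = 7380*(1/184001) + (9*(-22))*(-1/148577) = 7380/184001 - 198*(-1/148577) = 7380/184001 + 18/13507 = 102993678/2485301507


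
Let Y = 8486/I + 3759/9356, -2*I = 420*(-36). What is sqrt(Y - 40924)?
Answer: I*sqrt(22214853374512890)/736785 ≈ 202.29*I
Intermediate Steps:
I = 7560 (I = -210*(-36) = -1/2*(-15120) = 7560)
Y = 3369158/2210355 (Y = 8486/7560 + 3759/9356 = 8486*(1/7560) + 3759*(1/9356) = 4243/3780 + 3759/9356 = 3369158/2210355 ≈ 1.5243)
sqrt(Y - 40924) = sqrt(3369158/2210355 - 40924) = sqrt(-90453198862/2210355) = I*sqrt(22214853374512890)/736785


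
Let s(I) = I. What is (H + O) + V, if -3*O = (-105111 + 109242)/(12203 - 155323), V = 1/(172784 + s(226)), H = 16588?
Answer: 41073887800349/2476119120 ≈ 16588.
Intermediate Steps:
V = 1/173010 (V = 1/(172784 + 226) = 1/173010 ≈ 5.7800e-6)
O = 1377/143120 (O = -(-105111 + 109242)/(3*(12203 - 155323)) = -1377/(-143120) = -1377*(-1)/143120 = -⅓*(-4131/143120) = 1377/143120 ≈ 0.0096213)
(H + O) + V = (16588 + 1377/143120) + 1/173010 = 2374075937/143120 + 1/173010 = 41073887800349/2476119120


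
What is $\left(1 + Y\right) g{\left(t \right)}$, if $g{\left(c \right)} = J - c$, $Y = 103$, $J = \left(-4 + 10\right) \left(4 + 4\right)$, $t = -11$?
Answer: $6136$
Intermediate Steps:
$J = 48$ ($J = 6 \cdot 8 = 48$)
$g{\left(c \right)} = 48 - c$
$\left(1 + Y\right) g{\left(t \right)} = \left(1 + 103\right) \left(48 - -11\right) = 104 \left(48 + 11\right) = 104 \cdot 59 = 6136$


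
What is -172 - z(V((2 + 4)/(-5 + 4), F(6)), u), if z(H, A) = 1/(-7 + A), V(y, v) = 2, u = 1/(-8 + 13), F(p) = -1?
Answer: -5843/34 ≈ -171.85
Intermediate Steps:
u = ⅕ (u = 1/5 = ⅕ ≈ 0.20000)
-172 - z(V((2 + 4)/(-5 + 4), F(6)), u) = -172 - 1/(-7 + ⅕) = -172 - 1/(-34/5) = -172 - 1*(-5/34) = -172 + 5/34 = -5843/34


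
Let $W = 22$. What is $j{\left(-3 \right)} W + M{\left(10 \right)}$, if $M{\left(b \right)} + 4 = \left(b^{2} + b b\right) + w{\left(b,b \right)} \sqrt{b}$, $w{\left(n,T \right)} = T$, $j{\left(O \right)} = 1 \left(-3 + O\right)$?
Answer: $64 + 10 \sqrt{10} \approx 95.623$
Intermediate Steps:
$j{\left(O \right)} = -3 + O$
$M{\left(b \right)} = -4 + b^{\frac{3}{2}} + 2 b^{2}$ ($M{\left(b \right)} = -4 + \left(\left(b^{2} + b b\right) + b \sqrt{b}\right) = -4 + \left(\left(b^{2} + b^{2}\right) + b^{\frac{3}{2}}\right) = -4 + \left(2 b^{2} + b^{\frac{3}{2}}\right) = -4 + \left(b^{\frac{3}{2}} + 2 b^{2}\right) = -4 + b^{\frac{3}{2}} + 2 b^{2}$)
$j{\left(-3 \right)} W + M{\left(10 \right)} = \left(-3 - 3\right) 22 + \left(-4 + 10^{\frac{3}{2}} + 2 \cdot 10^{2}\right) = \left(-6\right) 22 + \left(-4 + 10 \sqrt{10} + 2 \cdot 100\right) = -132 + \left(-4 + 10 \sqrt{10} + 200\right) = -132 + \left(196 + 10 \sqrt{10}\right) = 64 + 10 \sqrt{10}$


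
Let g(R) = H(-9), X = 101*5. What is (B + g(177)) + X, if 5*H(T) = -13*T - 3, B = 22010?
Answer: 112689/5 ≈ 22538.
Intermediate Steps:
H(T) = -⅗ - 13*T/5 (H(T) = (-13*T - 3)/5 = (-3 - 13*T)/5 = -⅗ - 13*T/5)
X = 505
g(R) = 114/5 (g(R) = -⅗ - 13/5*(-9) = -⅗ + 117/5 = 114/5)
(B + g(177)) + X = (22010 + 114/5) + 505 = 110164/5 + 505 = 112689/5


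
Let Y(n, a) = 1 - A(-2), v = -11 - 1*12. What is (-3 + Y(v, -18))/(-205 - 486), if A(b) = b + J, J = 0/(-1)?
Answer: 0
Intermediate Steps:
v = -23 (v = -11 - 12 = -23)
J = 0 (J = 0*(-1) = 0)
A(b) = b (A(b) = b + 0 = b)
Y(n, a) = 3 (Y(n, a) = 1 - 1*(-2) = 1 + 2 = 3)
(-3 + Y(v, -18))/(-205 - 486) = (-3 + 3)/(-205 - 486) = 0/(-691) = 0*(-1/691) = 0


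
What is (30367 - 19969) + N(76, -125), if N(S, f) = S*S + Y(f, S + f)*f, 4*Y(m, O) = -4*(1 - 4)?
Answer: 15799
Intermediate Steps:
Y(m, O) = 3 (Y(m, O) = (-4*(1 - 4))/4 = (-4*(-3))/4 = (¼)*12 = 3)
N(S, f) = S² + 3*f (N(S, f) = S*S + 3*f = S² + 3*f)
(30367 - 19969) + N(76, -125) = (30367 - 19969) + (76² + 3*(-125)) = 10398 + (5776 - 375) = 10398 + 5401 = 15799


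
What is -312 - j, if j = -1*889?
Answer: 577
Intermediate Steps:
j = -889
-312 - j = -312 - 1*(-889) = -312 + 889 = 577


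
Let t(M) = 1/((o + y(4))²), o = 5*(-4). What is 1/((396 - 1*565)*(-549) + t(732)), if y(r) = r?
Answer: 256/23751937 ≈ 1.0778e-5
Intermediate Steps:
o = -20
t(M) = 1/256 (t(M) = 1/((-20 + 4)²) = 1/((-16)²) = 1/256)
1/((396 - 1*565)*(-549) + t(732)) = 1/((396 - 1*565)*(-549) + 1/256) = 1/((396 - 565)*(-549) + 1/256) = 1/(-169*(-549) + 1/256) = 1/(92781 + 1/256) = 1/(23751937/256) = 256/23751937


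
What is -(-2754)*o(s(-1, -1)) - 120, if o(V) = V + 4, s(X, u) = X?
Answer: 8142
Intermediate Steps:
o(V) = 4 + V
-(-2754)*o(s(-1, -1)) - 120 = -(-2754)*(4 - 1) - 120 = -(-2754)*3 - 120 = -102*(-81) - 120 = 8262 - 120 = 8142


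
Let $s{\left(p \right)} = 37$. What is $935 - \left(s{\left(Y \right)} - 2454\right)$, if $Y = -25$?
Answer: $3352$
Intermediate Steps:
$935 - \left(s{\left(Y \right)} - 2454\right) = 935 - \left(37 - 2454\right) = 935 - -2417 = 935 + 2417 = 3352$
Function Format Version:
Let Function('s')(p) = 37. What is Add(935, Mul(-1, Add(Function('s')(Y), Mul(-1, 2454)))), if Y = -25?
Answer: 3352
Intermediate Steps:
Add(935, Mul(-1, Add(Function('s')(Y), Mul(-1, 2454)))) = Add(935, Mul(-1, Add(37, Mul(-1, 2454)))) = Add(935, Mul(-1, Add(37, -2454))) = Add(935, Mul(-1, -2417)) = Add(935, 2417) = 3352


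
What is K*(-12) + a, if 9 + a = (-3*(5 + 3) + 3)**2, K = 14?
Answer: 264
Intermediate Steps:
a = 432 (a = -9 + (-3*(5 + 3) + 3)**2 = -9 + (-3*8 + 3)**2 = -9 + (-24 + 3)**2 = -9 + (-21)**2 = -9 + 441 = 432)
K*(-12) + a = 14*(-12) + 432 = -168 + 432 = 264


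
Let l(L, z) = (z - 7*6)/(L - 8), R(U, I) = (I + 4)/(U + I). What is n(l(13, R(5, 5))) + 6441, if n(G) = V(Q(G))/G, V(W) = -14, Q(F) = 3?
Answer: 2647951/411 ≈ 6442.7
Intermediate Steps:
R(U, I) = (4 + I)/(I + U)
l(L, z) = (-42 + z)/(-8 + L) (l(L, z) = (z - 42)/(-8 + L) = (-42 + z)/(-8 + L))
n(G) = -14/G
n(l(13, R(5, 5))) + 6441 = -14*(-8 + 13)/(-42 + (4 + 5)/(5 + 5)) + 6441 = -14*5/(-42 + 9/10) + 6441 = -14/((1/5)*(-411/10)) + 6441 = -14/(-411/50) + 6441 = -14*(-50/411) + 6441 = 700/411 + 6441 = 2647951/411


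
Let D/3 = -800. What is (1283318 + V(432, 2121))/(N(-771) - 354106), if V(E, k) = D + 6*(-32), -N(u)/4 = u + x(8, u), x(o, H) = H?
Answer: -640363/173969 ≈ -3.6809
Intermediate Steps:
D = -2400 (D = 3*(-800) = -2400)
N(u) = -8*u (N(u) = -4*(u + u) = -8*u)
V(E, k) = -2592 (V(E, k) = -2400 + 6*(-32) = -2400 - 192 = -2592)
(1283318 + V(432, 2121))/(N(-771) - 354106) = (1283318 - 2592)/(-8*(-771) - 354106) = 1280726/(6168 - 354106) = 1280726/(-347938) = 1280726*(-1/347938) = -640363/173969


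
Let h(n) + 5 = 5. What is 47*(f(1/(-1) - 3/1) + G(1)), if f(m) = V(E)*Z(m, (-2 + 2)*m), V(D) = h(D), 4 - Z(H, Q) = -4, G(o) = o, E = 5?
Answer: 47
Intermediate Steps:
h(n) = 0 (h(n) = -5 + 5 = 0)
Z(H, Q) = 8 (Z(H, Q) = 4 - 1*(-4) = 4 + 4 = 8)
V(D) = 0
f(m) = 0 (f(m) = 0*8 = 0)
47*(f(1/(-1) - 3/1) + G(1)) = 47*(0 + 1) = 47*1 = 47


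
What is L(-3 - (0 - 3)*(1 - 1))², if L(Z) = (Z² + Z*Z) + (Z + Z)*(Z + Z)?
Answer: 2916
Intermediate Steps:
L(Z) = 6*Z² (L(Z) = (Z² + Z²) + (2*Z)*(2*Z) = 2*Z² + 4*Z² = 6*Z²)
L(-3 - (0 - 3)*(1 - 1))² = (6*(-3 - (0 - 3)*(1 - 1))²)² = (6*(-3 - (-3)*0)²)² = (6*(-3 - 1*0)²)² = (6*(-3 + 0)²)² = (6*(-3)²)² = (6*9)² = 54² = 2916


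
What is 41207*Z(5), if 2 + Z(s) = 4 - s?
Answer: -123621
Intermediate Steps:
Z(s) = 2 - s (Z(s) = -2 + (4 - s) = 2 - s)
41207*Z(5) = 41207*(2 - 1*5) = 41207*(2 - 5) = 41207*(-3) = -123621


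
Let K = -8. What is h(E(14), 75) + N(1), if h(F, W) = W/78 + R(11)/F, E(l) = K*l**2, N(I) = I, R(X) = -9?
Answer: 40101/20384 ≈ 1.9673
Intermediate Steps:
E(l) = -8*l**2
h(F, W) = -9/F + W/78 (h(F, W) = W/78 - 9/F = -9/F + W/78)
h(E(14), 75) + N(1) = (-9/((-8*14**2)) + (1/78)*75) + 1 = (-9/((-8*196)) + 25/26) + 1 = (-9/(-1568) + 25/26) + 1 = (-9*(-1/1568) + 25/26) + 1 = (9/1568 + 25/26) + 1 = 19717/20384 + 1 = 40101/20384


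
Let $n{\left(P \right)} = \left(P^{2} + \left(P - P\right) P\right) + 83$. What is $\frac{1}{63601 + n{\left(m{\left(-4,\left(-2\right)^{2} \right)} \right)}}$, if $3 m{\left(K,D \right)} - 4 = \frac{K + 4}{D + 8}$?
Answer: $\frac{9}{573172} \approx 1.5702 \cdot 10^{-5}$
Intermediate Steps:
$m{\left(K,D \right)} = \frac{4}{3} + \frac{4 + K}{3 \left(8 + D\right)}$ ($m{\left(K,D \right)} = \frac{4}{3} + \frac{\left(K + 4\right) \frac{1}{D + 8}}{3} = \frac{4}{3} + \frac{\left(4 + K\right) \frac{1}{8 + D}}{3} = \frac{4}{3} + \frac{\frac{1}{8 + D} \left(4 + K\right)}{3} = \frac{4}{3} + \frac{4 + K}{3 \left(8 + D\right)}$)
$n{\left(P \right)} = 83 + P^{2}$ ($n{\left(P \right)} = \left(P^{2} + 0 P\right) + 83 = \left(P^{2} + 0\right) + 83 = P^{2} + 83 = 83 + P^{2}$)
$\frac{1}{63601 + n{\left(m{\left(-4,\left(-2\right)^{2} \right)} \right)}} = \frac{1}{63601 + \left(83 + \left(\frac{36 - 4 + 4 \left(-2\right)^{2}}{3 \left(8 + \left(-2\right)^{2}\right)}\right)^{2}\right)} = \frac{1}{63601 + \left(83 + \left(\frac{36 - 4 + 4 \cdot 4}{3 \left(8 + 4\right)}\right)^{2}\right)} = \frac{1}{63601 + \left(83 + \left(\frac{36 - 4 + 16}{3 \cdot 12}\right)^{2}\right)} = \frac{1}{63601 + \left(83 + \left(\frac{1}{3} \cdot \frac{1}{12} \cdot 48\right)^{2}\right)} = \frac{1}{63601 + \left(83 + \left(\frac{4}{3}\right)^{2}\right)} = \frac{1}{63601 + \left(83 + \frac{16}{9}\right)} = \frac{1}{63601 + \frac{763}{9}} = \frac{1}{\frac{573172}{9}} = \frac{9}{573172}$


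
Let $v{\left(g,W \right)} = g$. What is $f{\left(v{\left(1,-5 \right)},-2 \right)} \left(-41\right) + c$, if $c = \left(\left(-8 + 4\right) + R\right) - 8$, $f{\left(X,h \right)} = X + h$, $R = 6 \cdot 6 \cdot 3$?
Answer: $137$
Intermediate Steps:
$R = 108$ ($R = 36 \cdot 3 = 108$)
$c = 96$ ($c = \left(\left(-8 + 4\right) + 108\right) - 8 = \left(-4 + 108\right) - 8 = 104 - 8 = 96$)
$f{\left(v{\left(1,-5 \right)},-2 \right)} \left(-41\right) + c = \left(1 - 2\right) \left(-41\right) + 96 = \left(-1\right) \left(-41\right) + 96 = 41 + 96 = 137$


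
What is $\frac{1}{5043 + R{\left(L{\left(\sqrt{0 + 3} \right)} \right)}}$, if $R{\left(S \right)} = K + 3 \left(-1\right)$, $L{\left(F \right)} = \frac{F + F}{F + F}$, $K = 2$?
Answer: $\frac{1}{5042} \approx 0.00019833$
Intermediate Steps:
$L{\left(F \right)} = 1$ ($L{\left(F \right)} = \frac{2 F}{2 F} = 2 F \frac{1}{2 F} = 1$)
$R{\left(S \right)} = -1$ ($R{\left(S \right)} = 2 + 3 \left(-1\right) = 2 - 3 = -1$)
$\frac{1}{5043 + R{\left(L{\left(\sqrt{0 + 3} \right)} \right)}} = \frac{1}{5043 - 1} = \frac{1}{5042}$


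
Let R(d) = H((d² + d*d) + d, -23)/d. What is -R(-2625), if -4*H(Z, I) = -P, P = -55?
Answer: -11/2100 ≈ -0.0052381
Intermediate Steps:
H(Z, I) = -55/4 (H(Z, I) = -(-1)*(-55)/4 = -¼*55 = -55/4)
R(d) = -55/(4*d)
-R(-2625) = -(-55)/(4*(-2625)) = -(-55)*(-1)/(4*2625) = -1*11/2100 = -11/2100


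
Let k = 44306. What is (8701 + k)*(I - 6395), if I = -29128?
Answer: -1882967661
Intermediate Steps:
(8701 + k)*(I - 6395) = (8701 + 44306)*(-29128 - 6395) = 53007*(-35523) = -1882967661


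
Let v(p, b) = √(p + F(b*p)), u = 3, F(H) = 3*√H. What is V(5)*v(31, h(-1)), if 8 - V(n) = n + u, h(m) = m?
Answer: 0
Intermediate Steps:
v(p, b) = √(p + 3*√(b*p))
V(n) = 5 - n (V(n) = 8 - (n + 3) = 8 - (3 + n) = 8 + (-3 - n) = 5 - n)
V(5)*v(31, h(-1)) = (5 - 1*5)*√(31 + 3*√(-1*31)) = (5 - 5)*√(31 + 3*√(-31)) = 0*√(31 + 3*(I*√31)) = 0*√(31 + 3*I*√31) = 0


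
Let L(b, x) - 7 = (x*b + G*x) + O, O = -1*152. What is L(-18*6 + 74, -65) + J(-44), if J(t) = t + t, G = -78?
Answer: 7047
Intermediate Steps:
O = -152
J(t) = 2*t
L(b, x) = -145 - 78*x + b*x (L(b, x) = 7 + ((x*b - 78*x) - 152) = 7 + ((b*x - 78*x) - 152) = 7 + ((-78*x + b*x) - 152) = 7 + (-152 - 78*x + b*x) = -145 - 78*x + b*x)
L(-18*6 + 74, -65) + J(-44) = (-145 - 78*(-65) + (-18*6 + 74)*(-65)) + 2*(-44) = (-145 + 5070 + (-108 + 74)*(-65)) - 88 = (-145 + 5070 - 34*(-65)) - 88 = (-145 + 5070 + 2210) - 88 = 7135 - 88 = 7047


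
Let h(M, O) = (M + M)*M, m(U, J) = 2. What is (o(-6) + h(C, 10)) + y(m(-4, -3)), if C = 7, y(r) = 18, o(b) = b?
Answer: 110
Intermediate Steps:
h(M, O) = 2*M² (h(M, O) = (2*M)*M = 2*M²)
(o(-6) + h(C, 10)) + y(m(-4, -3)) = (-6 + 2*7²) + 18 = (-6 + 2*49) + 18 = (-6 + 98) + 18 = 92 + 18 = 110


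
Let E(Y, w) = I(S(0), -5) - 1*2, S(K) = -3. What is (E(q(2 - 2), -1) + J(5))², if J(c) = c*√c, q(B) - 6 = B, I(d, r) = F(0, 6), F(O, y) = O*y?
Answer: 129 - 20*√5 ≈ 84.279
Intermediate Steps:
I(d, r) = 0 (I(d, r) = 0*6 = 0)
q(B) = 6 + B
J(c) = c^(3/2)
E(Y, w) = -2 (E(Y, w) = 0 - 1*2 = 0 - 2 = -2)
(E(q(2 - 2), -1) + J(5))² = (-2 + 5^(3/2))² = (-2 + 5*√5)²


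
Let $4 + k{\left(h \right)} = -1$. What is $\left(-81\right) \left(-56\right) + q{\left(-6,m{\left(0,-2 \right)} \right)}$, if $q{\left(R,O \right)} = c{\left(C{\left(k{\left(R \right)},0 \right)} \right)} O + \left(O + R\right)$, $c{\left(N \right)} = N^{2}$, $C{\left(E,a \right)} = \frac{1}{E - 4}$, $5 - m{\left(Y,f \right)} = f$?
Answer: $\frac{367504}{81} \approx 4537.1$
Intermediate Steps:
$m{\left(Y,f \right)} = 5 - f$
$k{\left(h \right)} = -5$ ($k{\left(h \right)} = -4 - 1 = -5$)
$C{\left(E,a \right)} = \frac{1}{-4 + E}$
$q{\left(R,O \right)} = R + \frac{82 O}{81}$ ($q{\left(R,O \right)} = \left(\frac{1}{-4 - 5}\right)^{2} O + \left(O + R\right) = \left(\frac{1}{-9}\right)^{2} O + \left(O + R\right) = \left(- \frac{1}{9}\right)^{2} O + \left(O + R\right) = \frac{O}{81} + \left(O + R\right) = R + \frac{82 O}{81}$)
$\left(-81\right) \left(-56\right) + q{\left(-6,m{\left(0,-2 \right)} \right)} = \left(-81\right) \left(-56\right) - \left(6 - \frac{82 \left(5 - -2\right)}{81}\right) = 4536 - \left(6 - \frac{82 \left(5 + 2\right)}{81}\right) = 4536 + \left(-6 + \frac{82}{81} \cdot 7\right) = 4536 + \left(-6 + \frac{574}{81}\right) = 4536 + \frac{88}{81} = \frac{367504}{81}$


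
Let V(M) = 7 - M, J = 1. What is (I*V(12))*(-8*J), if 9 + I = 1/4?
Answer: -350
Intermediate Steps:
I = -35/4 (I = -9 + 1/4 = -9 + ¼ = -35/4 ≈ -8.7500)
(I*V(12))*(-8*J) = (-35*(7 - 1*12)/4)*(-8*1) = -35*(7 - 12)/4*(-8) = -35/4*(-5)*(-8) = (175/4)*(-8) = -350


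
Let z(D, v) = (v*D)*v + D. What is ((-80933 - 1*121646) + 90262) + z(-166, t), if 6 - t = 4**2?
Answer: -129083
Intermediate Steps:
t = -10 (t = 6 - 1*4**2 = 6 - 1*16 = 6 - 16 = -10)
z(D, v) = D + D*v**2 (z(D, v) = (D*v)*v + D = D*v**2 + D = D + D*v**2)
((-80933 - 1*121646) + 90262) + z(-166, t) = ((-80933 - 1*121646) + 90262) - 166*(1 + (-10)**2) = ((-80933 - 121646) + 90262) - 166*(1 + 100) = (-202579 + 90262) - 166*101 = -112317 - 16766 = -129083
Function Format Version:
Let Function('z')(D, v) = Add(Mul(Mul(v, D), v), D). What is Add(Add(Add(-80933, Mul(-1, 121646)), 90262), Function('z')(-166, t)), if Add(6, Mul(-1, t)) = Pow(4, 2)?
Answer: -129083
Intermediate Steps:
t = -10 (t = Add(6, Mul(-1, Pow(4, 2))) = Add(6, Mul(-1, 16)) = Add(6, -16) = -10)
Function('z')(D, v) = Add(D, Mul(D, Pow(v, 2))) (Function('z')(D, v) = Add(Mul(Mul(D, v), v), D) = Add(Mul(D, Pow(v, 2)), D) = Add(D, Mul(D, Pow(v, 2))))
Add(Add(Add(-80933, Mul(-1, 121646)), 90262), Function('z')(-166, t)) = Add(Add(Add(-80933, Mul(-1, 121646)), 90262), Mul(-166, Add(1, Pow(-10, 2)))) = Add(Add(Add(-80933, -121646), 90262), Mul(-166, Add(1, 100))) = Add(Add(-202579, 90262), Mul(-166, 101)) = Add(-112317, -16766) = -129083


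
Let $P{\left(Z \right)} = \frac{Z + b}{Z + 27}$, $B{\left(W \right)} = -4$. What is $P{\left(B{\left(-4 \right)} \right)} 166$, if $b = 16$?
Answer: $\frac{1992}{23} \approx 86.609$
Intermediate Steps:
$P{\left(Z \right)} = \frac{16 + Z}{27 + Z}$ ($P{\left(Z \right)} = \frac{Z + 16}{Z + 27} = \frac{16 + Z}{27 + Z}$)
$P{\left(B{\left(-4 \right)} \right)} 166 = \frac{16 - 4}{27 - 4} \cdot 166 = \frac{1}{23} \cdot 12 \cdot 166 = \frac{12}{23} \cdot 166 = \frac{1992}{23}$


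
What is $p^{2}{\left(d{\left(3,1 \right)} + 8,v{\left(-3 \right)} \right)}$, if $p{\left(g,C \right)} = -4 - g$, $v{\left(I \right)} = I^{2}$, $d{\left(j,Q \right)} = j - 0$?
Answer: $225$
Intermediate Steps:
$d{\left(j,Q \right)} = j$ ($d{\left(j,Q \right)} = j + 0 = j$)
$p^{2}{\left(d{\left(3,1 \right)} + 8,v{\left(-3 \right)} \right)} = \left(-4 - \left(3 + 8\right)\right)^{2} = \left(-4 - 11\right)^{2} = \left(-15\right)^{2} = 225$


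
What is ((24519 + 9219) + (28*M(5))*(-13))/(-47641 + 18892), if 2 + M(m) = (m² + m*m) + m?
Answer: -14446/28749 ≈ -0.50249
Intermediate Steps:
M(m) = -2 + m + 2*m² (M(m) = -2 + ((m² + m*m) + m) = -2 + ((m² + m²) + m) = -2 + (2*m² + m) = -2 + (m + 2*m²) = -2 + m + 2*m²)
((24519 + 9219) + (28*M(5))*(-13))/(-47641 + 18892) = ((24519 + 9219) + (28*(-2 + 5 + 2*5²))*(-13))/(-47641 + 18892) = (33738 + (28*(-2 + 5 + 2*25))*(-13))/(-28749) = (33738 + (28*(-2 + 5 + 50))*(-13))*(-1/28749) = (33738 + (28*53)*(-13))*(-1/28749) = (33738 + 1484*(-13))*(-1/28749) = (33738 - 19292)*(-1/28749) = 14446*(-1/28749) = -14446/28749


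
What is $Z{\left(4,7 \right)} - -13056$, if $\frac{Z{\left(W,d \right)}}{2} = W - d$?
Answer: $13050$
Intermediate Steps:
$Z{\left(W,d \right)} = - 2 d + 2 W$ ($Z{\left(W,d \right)} = 2 \left(W - d\right) = - 2 d + 2 W$)
$Z{\left(4,7 \right)} - -13056 = \left(\left(-2\right) 7 + 2 \cdot 4\right) - -13056 = \left(-14 + 8\right) + 13056 = -6 + 13056 = 13050$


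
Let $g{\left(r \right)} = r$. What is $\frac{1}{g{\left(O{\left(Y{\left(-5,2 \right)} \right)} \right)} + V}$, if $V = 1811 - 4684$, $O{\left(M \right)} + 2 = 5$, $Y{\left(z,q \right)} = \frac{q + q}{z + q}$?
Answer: $- \frac{1}{2870} \approx -0.00034843$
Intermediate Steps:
$Y{\left(z,q \right)} = \frac{2 q}{q + z}$
$O{\left(M \right)} = 3$ ($O{\left(M \right)} = -2 + 5 = 3$)
$V = -2873$
$\frac{1}{g{\left(O{\left(Y{\left(-5,2 \right)} \right)} \right)} + V} = \frac{1}{3 - 2873} = \frac{1}{-2870} = - \frac{1}{2870}$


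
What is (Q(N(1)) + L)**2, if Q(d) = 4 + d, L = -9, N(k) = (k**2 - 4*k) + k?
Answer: 49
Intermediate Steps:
N(k) = k**2 - 3*k
(Q(N(1)) + L)**2 = ((4 + 1*(-3 + 1)) - 9)**2 = ((4 + 1*(-2)) - 9)**2 = ((4 - 2) - 9)**2 = (2 - 9)**2 = (-7)**2 = 49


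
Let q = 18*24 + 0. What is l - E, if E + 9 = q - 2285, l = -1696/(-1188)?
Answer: 553438/297 ≈ 1863.4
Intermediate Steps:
l = 424/297 (l = -1696*(-1/1188) = 424/297 ≈ 1.4276)
q = 432 (q = 432 + 0 = 432)
E = -1862 (E = -9 + (432 - 2285) = -9 - 1853 = -1862)
l - E = 424/297 - 1*(-1862) = 424/297 + 1862 = 553438/297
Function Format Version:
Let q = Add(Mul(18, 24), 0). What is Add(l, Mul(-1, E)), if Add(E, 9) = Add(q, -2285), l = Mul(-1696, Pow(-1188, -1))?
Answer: Rational(553438, 297) ≈ 1863.4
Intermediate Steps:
l = Rational(424, 297) (l = Mul(-1696, Rational(-1, 1188)) = Rational(424, 297) ≈ 1.4276)
q = 432 (q = Add(432, 0) = 432)
E = -1862 (E = Add(-9, Add(432, -2285)) = Add(-9, -1853) = -1862)
Add(l, Mul(-1, E)) = Add(Rational(424, 297), Mul(-1, -1862)) = Add(Rational(424, 297), 1862) = Rational(553438, 297)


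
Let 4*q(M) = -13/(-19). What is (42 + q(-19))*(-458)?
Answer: -733945/38 ≈ -19314.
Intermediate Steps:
q(M) = 13/76 (q(M) = (-13/(-19))/4 = (-13*(-1/19))/4 = (1/4)*(13/19) = 13/76)
(42 + q(-19))*(-458) = (42 + 13/76)*(-458) = (3205/76)*(-458) = -733945/38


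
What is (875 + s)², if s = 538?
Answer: 1996569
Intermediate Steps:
(875 + s)² = (875 + 538)² = 1413² = 1996569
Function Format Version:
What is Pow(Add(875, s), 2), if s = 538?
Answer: 1996569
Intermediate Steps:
Pow(Add(875, s), 2) = Pow(Add(875, 538), 2) = Pow(1413, 2) = 1996569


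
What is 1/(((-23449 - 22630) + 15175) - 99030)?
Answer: -1/129934 ≈ -7.6962e-6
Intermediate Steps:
1/(((-23449 - 22630) + 15175) - 99030) = 1/((-46079 + 15175) - 99030) = 1/(-30904 - 99030) = 1/(-129934) = -1/129934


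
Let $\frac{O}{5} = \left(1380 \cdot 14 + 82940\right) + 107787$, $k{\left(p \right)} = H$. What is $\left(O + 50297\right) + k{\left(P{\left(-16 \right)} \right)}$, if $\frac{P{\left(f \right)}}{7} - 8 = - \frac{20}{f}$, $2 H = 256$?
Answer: $1100660$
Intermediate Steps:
$H = 128$ ($H = \frac{1}{2} \cdot 256 = 128$)
$P{\left(f \right)} = 56 - \frac{140}{f}$ ($P{\left(f \right)} = 56 + 7 \left(- \frac{20}{f}\right) = 56 - \frac{140}{f}$)
$k{\left(p \right)} = 128$
$O = 1050235$ ($O = 5 \left(\left(1380 \cdot 14 + 82940\right) + 107787\right) = 5 \left(\left(19320 + 82940\right) + 107787\right) = 5 \left(102260 + 107787\right) = 5 \cdot 210047 = 1050235$)
$\left(O + 50297\right) + k{\left(P{\left(-16 \right)} \right)} = \left(1050235 + 50297\right) + 128 = 1100532 + 128 = 1100660$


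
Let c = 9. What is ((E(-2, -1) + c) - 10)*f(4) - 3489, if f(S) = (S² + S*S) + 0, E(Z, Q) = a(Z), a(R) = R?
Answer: -3585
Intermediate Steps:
E(Z, Q) = Z
f(S) = 2*S² (f(S) = (S² + S²) + 0 = 2*S² + 0 = 2*S²)
((E(-2, -1) + c) - 10)*f(4) - 3489 = ((-2 + 9) - 10)*(2*4²) - 3489 = (7 - 10)*(2*16) - 3489 = -3*32 - 3489 = -96 - 3489 = -3585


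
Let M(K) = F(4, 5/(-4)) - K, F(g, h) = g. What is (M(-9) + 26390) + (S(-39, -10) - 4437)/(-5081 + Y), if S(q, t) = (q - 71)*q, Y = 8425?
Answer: 88291485/3344 ≈ 26403.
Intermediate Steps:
S(q, t) = q*(-71 + q) (S(q, t) = (-71 + q)*q = q*(-71 + q))
M(K) = 4 - K
(M(-9) + 26390) + (S(-39, -10) - 4437)/(-5081 + Y) = ((4 - 1*(-9)) + 26390) + (-39*(-71 - 39) - 4437)/(-5081 + 8425) = ((4 + 9) + 26390) + (-39*(-110) - 4437)/3344 = (13 + 26390) + (4290 - 4437)*(1/3344) = 26403 - 147*1/3344 = 26403 - 147/3344 = 88291485/3344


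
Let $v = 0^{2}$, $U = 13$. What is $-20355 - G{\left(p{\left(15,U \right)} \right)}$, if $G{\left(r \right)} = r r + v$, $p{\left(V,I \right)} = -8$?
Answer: $-20419$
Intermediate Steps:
$v = 0$
$G{\left(r \right)} = r^{2}$ ($G{\left(r \right)} = r r + 0 = r^{2} + 0 = r^{2}$)
$-20355 - G{\left(p{\left(15,U \right)} \right)} = -20355 - \left(-8\right)^{2} = -20355 - 64 = -20419$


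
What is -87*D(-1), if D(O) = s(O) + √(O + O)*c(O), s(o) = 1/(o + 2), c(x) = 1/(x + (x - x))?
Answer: -87 + 87*I*√2 ≈ -87.0 + 123.04*I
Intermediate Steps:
c(x) = 1/x (c(x) = 1/(x + 0) = 1/x)
s(o) = 1/(2 + o)
D(O) = 1/(2 + O) + √2/√O (D(O) = 1/(2 + O) + √(O + O)/O = 1/(2 + O) + √(2*O)/O = 1/(2 + O) + (√2*√O)/O = 1/(2 + O) + √2/√O)
-87*D(-1) = -87*(√(-1) + √2*(2 - 1))/(√(-1)*(2 - 1)) = -87*(-I)*(I + √2*1)/1 = -87*(-I)*(I + √2) = -(-87)*I*(I + √2) = 87*I*(I + √2)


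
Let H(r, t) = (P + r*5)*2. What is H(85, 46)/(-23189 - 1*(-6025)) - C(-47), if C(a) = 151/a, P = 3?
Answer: 637883/201677 ≈ 3.1629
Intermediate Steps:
H(r, t) = 6 + 10*r (H(r, t) = (3 + r*5)*2 = (3 + 5*r)*2 = 6 + 10*r)
H(85, 46)/(-23189 - 1*(-6025)) - C(-47) = (6 + 10*85)/(-23189 - 1*(-6025)) - 151/(-47) = (6 + 850)/(-23189 + 6025) - 151*(-1)/47 = 856/(-17164) - 1*(-151/47) = 856*(-1/17164) + 151/47 = -214/4291 + 151/47 = 637883/201677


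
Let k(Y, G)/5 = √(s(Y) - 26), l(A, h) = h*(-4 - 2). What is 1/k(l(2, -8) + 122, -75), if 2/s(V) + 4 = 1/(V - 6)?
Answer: -I*√11369490/86790 ≈ -0.038851*I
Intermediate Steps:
s(V) = 2/(-4 + 1/(-6 + V)) (s(V) = 2/(-4 + 1/(V - 6)) = 2/(-4 + 1/(-6 + V)))
l(A, h) = -6*h (l(A, h) = h*(-6) = -6*h)
k(Y, G) = 5*√(-26 + 2*(6 - Y)/(-25 + 4*Y)) (k(Y, G) = 5*√(2*(6 - Y)/(-25 + 4*Y) - 26) = 5*√(-26 + 2*(6 - Y)/(-25 + 4*Y)))
1/k(l(2, -8) + 122, -75) = 1/(5*√2*√((331 - 53*(-6*(-8) + 122))/(-25 + 4*(-6*(-8) + 122)))) = 1/(5*√2*√((331 - 53*(48 + 122))/(-25 + 4*(48 + 122)))) = 1/(5*√2*√((331 - 53*170)/(-25 + 4*170))) = 1/(5*√2*√((331 - 9010)/(-25 + 680))) = 1/(5*√2*√(-8679/655)) = 1/(5*√2*(I*√5684745/655)) = 1/(I*√11369490/131) = -I*√11369490/86790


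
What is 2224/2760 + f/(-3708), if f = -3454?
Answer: 370409/213210 ≈ 1.7373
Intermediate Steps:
2224/2760 + f/(-3708) = 2224/2760 - 3454/(-3708) = 2224*(1/2760) - 3454*(-1/3708) = 278/345 + 1727/1854 = 370409/213210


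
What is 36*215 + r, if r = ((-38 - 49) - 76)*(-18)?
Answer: 10674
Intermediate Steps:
r = 2934 (r = (-87 - 76)*(-18) = -163*(-18) = 2934)
36*215 + r = 36*215 + 2934 = 7740 + 2934 = 10674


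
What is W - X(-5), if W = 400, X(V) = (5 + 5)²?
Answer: 300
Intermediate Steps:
X(V) = 100 (X(V) = 10² = 100)
W - X(-5) = 400 - 1*100 = 400 - 100 = 300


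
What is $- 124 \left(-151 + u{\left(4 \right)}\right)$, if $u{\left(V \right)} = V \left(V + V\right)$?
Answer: $14756$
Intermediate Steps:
$u{\left(V \right)} = 2 V^{2}$ ($u{\left(V \right)} = V 2 V = 2 V^{2}$)
$- 124 \left(-151 + u{\left(4 \right)}\right) = - 124 \left(-151 + 2 \cdot 4^{2}\right) = - 124 \left(-151 + 2 \cdot 16\right) = - 124 \left(-151 + 32\right) = \left(-124\right) \left(-119\right) = 14756$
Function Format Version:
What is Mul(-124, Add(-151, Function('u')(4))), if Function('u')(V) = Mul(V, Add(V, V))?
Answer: 14756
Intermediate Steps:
Function('u')(V) = Mul(2, Pow(V, 2)) (Function('u')(V) = Mul(V, Mul(2, V)) = Mul(2, Pow(V, 2)))
Mul(-124, Add(-151, Function('u')(4))) = Mul(-124, Add(-151, Mul(2, Pow(4, 2)))) = Mul(-124, Add(-151, Mul(2, 16))) = Mul(-124, Add(-151, 32)) = Mul(-124, -119) = 14756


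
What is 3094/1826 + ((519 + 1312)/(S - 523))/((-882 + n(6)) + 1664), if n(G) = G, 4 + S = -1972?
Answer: 3044699261/1797890556 ≈ 1.6935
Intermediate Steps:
S = -1976 (S = -4 - 1972 = -1976)
3094/1826 + ((519 + 1312)/(S - 523))/((-882 + n(6)) + 1664) = 3094/1826 + ((519 + 1312)/(-1976 - 523))/((-882 + 6) + 1664) = 3094*(1/1826) + (1831/(-2499))/(-876 + 1664) = 1547/913 + (1831*(-1/2499))/788 = 1547/913 - 1831/2499*1/788 = 1547/913 - 1831/1969212 = 3044699261/1797890556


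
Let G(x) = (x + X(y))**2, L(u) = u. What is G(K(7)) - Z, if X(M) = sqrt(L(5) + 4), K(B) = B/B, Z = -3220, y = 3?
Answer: 3236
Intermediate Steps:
K(B) = 1
X(M) = 3 (X(M) = sqrt(5 + 4) = sqrt(9) = 3)
G(x) = (3 + x)**2 (G(x) = (x + 3)**2 = (3 + x)**2)
G(K(7)) - Z = (3 + 1)**2 - 1*(-3220) = 4**2 + 3220 = 16 + 3220 = 3236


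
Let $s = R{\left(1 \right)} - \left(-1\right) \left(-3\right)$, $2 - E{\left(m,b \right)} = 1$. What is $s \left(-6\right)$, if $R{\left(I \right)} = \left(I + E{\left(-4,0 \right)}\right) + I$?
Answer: $0$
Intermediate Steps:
$E{\left(m,b \right)} = 1$ ($E{\left(m,b \right)} = 2 - 1 = 1$)
$R{\left(I \right)} = 1 + 2 I$ ($R{\left(I \right)} = \left(I + 1\right) + I = \left(1 + I\right) + I = 1 + 2 I$)
$s = 0$ ($s = \left(1 + 2 \cdot 1\right) - \left(-1\right) \left(-3\right) = \left(1 + 2\right) - 3 = 3 - 3 = 0$)
$s \left(-6\right) = 0 \left(-6\right) = 0$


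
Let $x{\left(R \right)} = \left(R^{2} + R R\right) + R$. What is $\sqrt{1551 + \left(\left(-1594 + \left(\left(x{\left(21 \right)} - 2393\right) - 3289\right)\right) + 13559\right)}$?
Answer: $\sqrt{8737} \approx 93.472$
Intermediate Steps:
$x{\left(R \right)} = R + 2 R^{2}$ ($x{\left(R \right)} = \left(R^{2} + R^{2}\right) + R = 2 R^{2} + R = R + 2 R^{2}$)
$\sqrt{1551 + \left(\left(-1594 + \left(\left(x{\left(21 \right)} - 2393\right) - 3289\right)\right) + 13559\right)} = \sqrt{1551 + \left(\left(-1594 - \left(5682 - 21 \left(1 + 2 \cdot 21\right)\right)\right) + 13559\right)} = \sqrt{1551 + \left(\left(-1594 - \left(5682 - 21 \left(1 + 42\right)\right)\right) + 13559\right)} = \sqrt{1551 + \left(\left(-1594 + \left(\left(21 \cdot 43 - 2393\right) - 3289\right)\right) + 13559\right)} = \sqrt{1551 + \left(\left(-1594 + \left(\left(903 - 2393\right) - 3289\right)\right) + 13559\right)} = \sqrt{1551 + \left(\left(-1594 - 4779\right) + 13559\right)} = \sqrt{1551 + \left(-6373 + 13559\right)} = \sqrt{1551 + 7186} = \sqrt{8737}$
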